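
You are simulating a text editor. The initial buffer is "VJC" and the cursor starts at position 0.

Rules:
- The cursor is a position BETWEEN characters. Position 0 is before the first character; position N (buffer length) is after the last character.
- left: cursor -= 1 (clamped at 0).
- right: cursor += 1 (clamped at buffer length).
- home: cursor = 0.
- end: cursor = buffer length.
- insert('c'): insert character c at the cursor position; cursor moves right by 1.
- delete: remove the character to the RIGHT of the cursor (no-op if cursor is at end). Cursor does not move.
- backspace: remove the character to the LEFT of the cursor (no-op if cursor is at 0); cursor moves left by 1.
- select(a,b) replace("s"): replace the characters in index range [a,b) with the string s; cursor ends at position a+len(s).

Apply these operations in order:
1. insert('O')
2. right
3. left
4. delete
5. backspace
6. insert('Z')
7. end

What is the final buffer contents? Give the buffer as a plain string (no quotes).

After op 1 (insert('O')): buf='OVJC' cursor=1
After op 2 (right): buf='OVJC' cursor=2
After op 3 (left): buf='OVJC' cursor=1
After op 4 (delete): buf='OJC' cursor=1
After op 5 (backspace): buf='JC' cursor=0
After op 6 (insert('Z')): buf='ZJC' cursor=1
After op 7 (end): buf='ZJC' cursor=3

Answer: ZJC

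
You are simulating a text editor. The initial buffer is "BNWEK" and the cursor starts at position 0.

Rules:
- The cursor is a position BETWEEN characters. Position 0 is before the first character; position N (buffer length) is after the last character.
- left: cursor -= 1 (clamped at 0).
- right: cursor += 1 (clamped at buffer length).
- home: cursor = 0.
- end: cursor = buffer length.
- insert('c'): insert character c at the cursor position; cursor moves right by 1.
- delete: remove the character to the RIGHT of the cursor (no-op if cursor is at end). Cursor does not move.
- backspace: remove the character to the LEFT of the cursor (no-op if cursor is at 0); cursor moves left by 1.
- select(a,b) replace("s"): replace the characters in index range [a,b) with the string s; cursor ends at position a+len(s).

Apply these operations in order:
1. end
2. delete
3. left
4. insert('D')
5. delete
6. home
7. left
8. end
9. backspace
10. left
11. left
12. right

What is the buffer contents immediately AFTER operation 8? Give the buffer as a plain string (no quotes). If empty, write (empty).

After op 1 (end): buf='BNWEK' cursor=5
After op 2 (delete): buf='BNWEK' cursor=5
After op 3 (left): buf='BNWEK' cursor=4
After op 4 (insert('D')): buf='BNWEDK' cursor=5
After op 5 (delete): buf='BNWED' cursor=5
After op 6 (home): buf='BNWED' cursor=0
After op 7 (left): buf='BNWED' cursor=0
After op 8 (end): buf='BNWED' cursor=5

Answer: BNWED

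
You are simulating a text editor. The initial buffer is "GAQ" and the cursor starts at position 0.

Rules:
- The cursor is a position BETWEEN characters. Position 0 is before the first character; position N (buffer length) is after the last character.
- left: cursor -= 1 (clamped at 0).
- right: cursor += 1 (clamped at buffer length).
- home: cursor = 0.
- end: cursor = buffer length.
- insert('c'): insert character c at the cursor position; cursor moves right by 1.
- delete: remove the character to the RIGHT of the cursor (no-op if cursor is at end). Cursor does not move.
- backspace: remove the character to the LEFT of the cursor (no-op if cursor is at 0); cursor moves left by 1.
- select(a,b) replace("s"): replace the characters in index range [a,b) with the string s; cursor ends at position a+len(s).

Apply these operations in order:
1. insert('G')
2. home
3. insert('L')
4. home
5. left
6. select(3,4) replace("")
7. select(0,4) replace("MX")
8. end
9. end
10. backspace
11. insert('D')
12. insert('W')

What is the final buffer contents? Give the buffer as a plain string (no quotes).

Answer: MDW

Derivation:
After op 1 (insert('G')): buf='GGAQ' cursor=1
After op 2 (home): buf='GGAQ' cursor=0
After op 3 (insert('L')): buf='LGGAQ' cursor=1
After op 4 (home): buf='LGGAQ' cursor=0
After op 5 (left): buf='LGGAQ' cursor=0
After op 6 (select(3,4) replace("")): buf='LGGQ' cursor=3
After op 7 (select(0,4) replace("MX")): buf='MX' cursor=2
After op 8 (end): buf='MX' cursor=2
After op 9 (end): buf='MX' cursor=2
After op 10 (backspace): buf='M' cursor=1
After op 11 (insert('D')): buf='MD' cursor=2
After op 12 (insert('W')): buf='MDW' cursor=3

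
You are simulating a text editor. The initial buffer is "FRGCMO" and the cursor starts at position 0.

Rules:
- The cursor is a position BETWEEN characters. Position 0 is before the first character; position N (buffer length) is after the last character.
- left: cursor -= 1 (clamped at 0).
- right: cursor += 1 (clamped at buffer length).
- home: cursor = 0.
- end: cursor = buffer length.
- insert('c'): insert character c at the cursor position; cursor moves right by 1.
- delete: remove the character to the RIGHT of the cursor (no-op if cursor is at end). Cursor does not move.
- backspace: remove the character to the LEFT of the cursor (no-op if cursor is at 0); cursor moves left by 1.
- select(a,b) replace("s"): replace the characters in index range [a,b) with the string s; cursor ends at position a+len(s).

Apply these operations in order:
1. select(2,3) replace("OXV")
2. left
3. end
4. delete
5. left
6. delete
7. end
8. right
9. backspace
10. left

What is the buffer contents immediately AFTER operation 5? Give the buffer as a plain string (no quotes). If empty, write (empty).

Answer: FROXVCMO

Derivation:
After op 1 (select(2,3) replace("OXV")): buf='FROXVCMO' cursor=5
After op 2 (left): buf='FROXVCMO' cursor=4
After op 3 (end): buf='FROXVCMO' cursor=8
After op 4 (delete): buf='FROXVCMO' cursor=8
After op 5 (left): buf='FROXVCMO' cursor=7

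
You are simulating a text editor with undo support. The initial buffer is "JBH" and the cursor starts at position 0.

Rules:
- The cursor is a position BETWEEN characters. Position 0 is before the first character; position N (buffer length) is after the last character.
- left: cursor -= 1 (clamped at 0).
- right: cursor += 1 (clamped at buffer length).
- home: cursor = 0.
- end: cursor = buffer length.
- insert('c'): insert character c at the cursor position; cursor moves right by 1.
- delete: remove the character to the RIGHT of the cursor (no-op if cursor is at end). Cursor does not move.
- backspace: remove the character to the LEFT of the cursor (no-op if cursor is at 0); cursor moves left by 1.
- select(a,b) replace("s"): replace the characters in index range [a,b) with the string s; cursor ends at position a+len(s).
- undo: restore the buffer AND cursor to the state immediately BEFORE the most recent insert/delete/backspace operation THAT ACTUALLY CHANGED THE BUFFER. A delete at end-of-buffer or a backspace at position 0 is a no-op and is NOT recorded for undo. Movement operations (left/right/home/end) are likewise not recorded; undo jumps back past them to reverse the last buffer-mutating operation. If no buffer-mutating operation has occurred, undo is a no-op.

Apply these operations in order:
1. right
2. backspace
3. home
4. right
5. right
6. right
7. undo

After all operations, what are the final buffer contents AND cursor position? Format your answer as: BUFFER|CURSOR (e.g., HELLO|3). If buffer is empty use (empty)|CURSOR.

After op 1 (right): buf='JBH' cursor=1
After op 2 (backspace): buf='BH' cursor=0
After op 3 (home): buf='BH' cursor=0
After op 4 (right): buf='BH' cursor=1
After op 5 (right): buf='BH' cursor=2
After op 6 (right): buf='BH' cursor=2
After op 7 (undo): buf='JBH' cursor=1

Answer: JBH|1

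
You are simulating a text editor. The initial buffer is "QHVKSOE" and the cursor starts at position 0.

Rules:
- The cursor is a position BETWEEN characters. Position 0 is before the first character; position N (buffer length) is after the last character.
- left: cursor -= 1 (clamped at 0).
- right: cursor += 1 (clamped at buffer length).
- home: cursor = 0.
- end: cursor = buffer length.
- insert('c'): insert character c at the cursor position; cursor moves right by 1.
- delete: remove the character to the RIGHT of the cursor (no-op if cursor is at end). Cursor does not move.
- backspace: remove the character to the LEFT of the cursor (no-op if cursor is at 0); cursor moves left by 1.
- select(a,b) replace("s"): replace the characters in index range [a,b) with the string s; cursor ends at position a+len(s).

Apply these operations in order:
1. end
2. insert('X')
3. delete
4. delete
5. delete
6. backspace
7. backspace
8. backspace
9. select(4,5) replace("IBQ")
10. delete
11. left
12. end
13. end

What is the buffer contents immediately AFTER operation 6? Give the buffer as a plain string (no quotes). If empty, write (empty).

After op 1 (end): buf='QHVKSOE' cursor=7
After op 2 (insert('X')): buf='QHVKSOEX' cursor=8
After op 3 (delete): buf='QHVKSOEX' cursor=8
After op 4 (delete): buf='QHVKSOEX' cursor=8
After op 5 (delete): buf='QHVKSOEX' cursor=8
After op 6 (backspace): buf='QHVKSOE' cursor=7

Answer: QHVKSOE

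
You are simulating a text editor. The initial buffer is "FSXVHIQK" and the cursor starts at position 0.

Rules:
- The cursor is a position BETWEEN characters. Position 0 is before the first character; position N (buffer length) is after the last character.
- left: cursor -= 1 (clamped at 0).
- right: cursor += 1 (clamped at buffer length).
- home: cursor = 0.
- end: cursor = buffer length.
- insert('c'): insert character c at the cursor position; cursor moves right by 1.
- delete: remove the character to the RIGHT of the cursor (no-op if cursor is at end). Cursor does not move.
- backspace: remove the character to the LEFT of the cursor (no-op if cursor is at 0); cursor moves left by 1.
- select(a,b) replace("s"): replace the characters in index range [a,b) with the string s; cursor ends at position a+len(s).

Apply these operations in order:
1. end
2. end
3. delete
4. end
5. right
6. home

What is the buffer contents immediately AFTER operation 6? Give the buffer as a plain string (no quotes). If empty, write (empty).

Answer: FSXVHIQK

Derivation:
After op 1 (end): buf='FSXVHIQK' cursor=8
After op 2 (end): buf='FSXVHIQK' cursor=8
After op 3 (delete): buf='FSXVHIQK' cursor=8
After op 4 (end): buf='FSXVHIQK' cursor=8
After op 5 (right): buf='FSXVHIQK' cursor=8
After op 6 (home): buf='FSXVHIQK' cursor=0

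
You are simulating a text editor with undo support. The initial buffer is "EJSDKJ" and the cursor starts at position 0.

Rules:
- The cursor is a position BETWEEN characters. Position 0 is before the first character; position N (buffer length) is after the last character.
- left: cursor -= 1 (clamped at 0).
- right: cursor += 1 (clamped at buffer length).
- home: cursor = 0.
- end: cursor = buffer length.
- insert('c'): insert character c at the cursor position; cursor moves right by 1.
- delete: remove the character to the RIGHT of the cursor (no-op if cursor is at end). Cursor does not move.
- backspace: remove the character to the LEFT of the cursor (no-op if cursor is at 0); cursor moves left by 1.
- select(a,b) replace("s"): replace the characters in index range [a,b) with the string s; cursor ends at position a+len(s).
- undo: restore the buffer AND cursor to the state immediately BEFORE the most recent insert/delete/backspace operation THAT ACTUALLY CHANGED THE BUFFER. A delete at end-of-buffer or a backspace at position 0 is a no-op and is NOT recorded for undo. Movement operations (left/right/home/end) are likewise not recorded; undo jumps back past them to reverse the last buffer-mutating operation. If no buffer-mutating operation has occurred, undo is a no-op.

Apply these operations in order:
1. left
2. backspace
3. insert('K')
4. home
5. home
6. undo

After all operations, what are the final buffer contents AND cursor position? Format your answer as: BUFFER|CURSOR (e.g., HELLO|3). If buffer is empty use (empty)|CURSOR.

After op 1 (left): buf='EJSDKJ' cursor=0
After op 2 (backspace): buf='EJSDKJ' cursor=0
After op 3 (insert('K')): buf='KEJSDKJ' cursor=1
After op 4 (home): buf='KEJSDKJ' cursor=0
After op 5 (home): buf='KEJSDKJ' cursor=0
After op 6 (undo): buf='EJSDKJ' cursor=0

Answer: EJSDKJ|0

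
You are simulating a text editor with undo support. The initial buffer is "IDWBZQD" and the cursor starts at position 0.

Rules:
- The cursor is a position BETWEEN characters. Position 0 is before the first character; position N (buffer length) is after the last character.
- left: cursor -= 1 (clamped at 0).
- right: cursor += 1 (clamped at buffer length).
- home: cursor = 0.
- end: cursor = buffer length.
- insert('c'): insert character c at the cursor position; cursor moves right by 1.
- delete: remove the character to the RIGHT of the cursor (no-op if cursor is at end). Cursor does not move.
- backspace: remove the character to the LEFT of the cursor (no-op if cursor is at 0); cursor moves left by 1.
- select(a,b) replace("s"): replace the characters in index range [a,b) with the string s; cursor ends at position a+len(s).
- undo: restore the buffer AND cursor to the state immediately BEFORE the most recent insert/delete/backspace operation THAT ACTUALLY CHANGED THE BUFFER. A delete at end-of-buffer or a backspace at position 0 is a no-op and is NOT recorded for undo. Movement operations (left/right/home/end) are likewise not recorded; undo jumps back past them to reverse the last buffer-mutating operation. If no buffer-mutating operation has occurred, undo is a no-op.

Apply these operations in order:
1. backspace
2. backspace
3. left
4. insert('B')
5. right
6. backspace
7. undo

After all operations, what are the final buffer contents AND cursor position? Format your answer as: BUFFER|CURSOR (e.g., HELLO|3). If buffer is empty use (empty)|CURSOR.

Answer: BIDWBZQD|2

Derivation:
After op 1 (backspace): buf='IDWBZQD' cursor=0
After op 2 (backspace): buf='IDWBZQD' cursor=0
After op 3 (left): buf='IDWBZQD' cursor=0
After op 4 (insert('B')): buf='BIDWBZQD' cursor=1
After op 5 (right): buf='BIDWBZQD' cursor=2
After op 6 (backspace): buf='BDWBZQD' cursor=1
After op 7 (undo): buf='BIDWBZQD' cursor=2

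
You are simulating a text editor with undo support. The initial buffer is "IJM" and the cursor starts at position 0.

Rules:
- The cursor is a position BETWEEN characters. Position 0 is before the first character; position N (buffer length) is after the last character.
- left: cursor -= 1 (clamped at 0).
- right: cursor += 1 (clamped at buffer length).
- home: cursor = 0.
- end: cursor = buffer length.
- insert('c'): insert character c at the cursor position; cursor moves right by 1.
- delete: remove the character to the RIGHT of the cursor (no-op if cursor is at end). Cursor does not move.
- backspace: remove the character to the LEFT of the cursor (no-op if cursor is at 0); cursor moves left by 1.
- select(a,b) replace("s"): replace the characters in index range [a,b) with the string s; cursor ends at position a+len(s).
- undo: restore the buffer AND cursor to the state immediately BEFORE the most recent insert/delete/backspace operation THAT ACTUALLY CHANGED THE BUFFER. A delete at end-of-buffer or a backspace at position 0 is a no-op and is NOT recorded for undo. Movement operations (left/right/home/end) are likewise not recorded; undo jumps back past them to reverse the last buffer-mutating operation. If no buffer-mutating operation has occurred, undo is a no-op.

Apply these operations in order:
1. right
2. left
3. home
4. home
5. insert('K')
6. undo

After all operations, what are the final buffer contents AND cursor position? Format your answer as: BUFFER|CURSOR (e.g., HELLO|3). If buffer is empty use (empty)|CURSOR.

After op 1 (right): buf='IJM' cursor=1
After op 2 (left): buf='IJM' cursor=0
After op 3 (home): buf='IJM' cursor=0
After op 4 (home): buf='IJM' cursor=0
After op 5 (insert('K')): buf='KIJM' cursor=1
After op 6 (undo): buf='IJM' cursor=0

Answer: IJM|0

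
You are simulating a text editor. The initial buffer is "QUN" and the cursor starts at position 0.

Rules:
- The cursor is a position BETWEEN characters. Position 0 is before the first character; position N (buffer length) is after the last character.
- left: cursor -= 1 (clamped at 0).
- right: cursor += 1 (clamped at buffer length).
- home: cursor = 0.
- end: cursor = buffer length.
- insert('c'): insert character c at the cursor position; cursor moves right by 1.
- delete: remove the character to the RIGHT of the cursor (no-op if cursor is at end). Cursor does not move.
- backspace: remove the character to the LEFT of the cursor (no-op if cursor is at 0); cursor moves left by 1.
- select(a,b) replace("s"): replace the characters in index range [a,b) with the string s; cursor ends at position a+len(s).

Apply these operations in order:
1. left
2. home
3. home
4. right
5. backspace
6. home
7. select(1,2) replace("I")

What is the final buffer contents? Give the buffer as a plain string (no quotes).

Answer: UI

Derivation:
After op 1 (left): buf='QUN' cursor=0
After op 2 (home): buf='QUN' cursor=0
After op 3 (home): buf='QUN' cursor=0
After op 4 (right): buf='QUN' cursor=1
After op 5 (backspace): buf='UN' cursor=0
After op 6 (home): buf='UN' cursor=0
After op 7 (select(1,2) replace("I")): buf='UI' cursor=2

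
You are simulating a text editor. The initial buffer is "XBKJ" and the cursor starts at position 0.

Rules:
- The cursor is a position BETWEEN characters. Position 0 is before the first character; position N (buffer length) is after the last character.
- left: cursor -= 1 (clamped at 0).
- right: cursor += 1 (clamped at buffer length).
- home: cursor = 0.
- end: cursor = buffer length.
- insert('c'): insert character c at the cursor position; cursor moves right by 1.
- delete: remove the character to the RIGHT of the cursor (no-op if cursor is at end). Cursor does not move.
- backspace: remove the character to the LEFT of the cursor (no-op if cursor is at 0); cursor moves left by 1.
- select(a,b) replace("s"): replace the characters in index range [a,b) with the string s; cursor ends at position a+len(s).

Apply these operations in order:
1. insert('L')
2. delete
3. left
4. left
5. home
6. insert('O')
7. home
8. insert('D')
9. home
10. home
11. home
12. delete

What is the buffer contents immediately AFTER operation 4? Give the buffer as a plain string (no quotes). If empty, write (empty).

After op 1 (insert('L')): buf='LXBKJ' cursor=1
After op 2 (delete): buf='LBKJ' cursor=1
After op 3 (left): buf='LBKJ' cursor=0
After op 4 (left): buf='LBKJ' cursor=0

Answer: LBKJ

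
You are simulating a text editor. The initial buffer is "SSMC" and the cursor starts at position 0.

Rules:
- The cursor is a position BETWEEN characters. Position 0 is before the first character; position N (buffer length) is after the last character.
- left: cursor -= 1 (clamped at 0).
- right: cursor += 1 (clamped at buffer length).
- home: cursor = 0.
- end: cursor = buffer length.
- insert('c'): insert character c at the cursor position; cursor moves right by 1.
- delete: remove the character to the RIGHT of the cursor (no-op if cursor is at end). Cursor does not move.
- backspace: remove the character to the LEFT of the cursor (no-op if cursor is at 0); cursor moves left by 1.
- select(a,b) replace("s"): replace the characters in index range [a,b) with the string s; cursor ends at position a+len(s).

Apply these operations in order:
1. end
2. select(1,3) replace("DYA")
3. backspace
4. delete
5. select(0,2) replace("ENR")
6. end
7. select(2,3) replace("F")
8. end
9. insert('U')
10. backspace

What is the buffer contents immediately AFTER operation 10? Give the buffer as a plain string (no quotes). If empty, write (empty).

Answer: ENFY

Derivation:
After op 1 (end): buf='SSMC' cursor=4
After op 2 (select(1,3) replace("DYA")): buf='SDYAC' cursor=4
After op 3 (backspace): buf='SDYC' cursor=3
After op 4 (delete): buf='SDY' cursor=3
After op 5 (select(0,2) replace("ENR")): buf='ENRY' cursor=3
After op 6 (end): buf='ENRY' cursor=4
After op 7 (select(2,3) replace("F")): buf='ENFY' cursor=3
After op 8 (end): buf='ENFY' cursor=4
After op 9 (insert('U')): buf='ENFYU' cursor=5
After op 10 (backspace): buf='ENFY' cursor=4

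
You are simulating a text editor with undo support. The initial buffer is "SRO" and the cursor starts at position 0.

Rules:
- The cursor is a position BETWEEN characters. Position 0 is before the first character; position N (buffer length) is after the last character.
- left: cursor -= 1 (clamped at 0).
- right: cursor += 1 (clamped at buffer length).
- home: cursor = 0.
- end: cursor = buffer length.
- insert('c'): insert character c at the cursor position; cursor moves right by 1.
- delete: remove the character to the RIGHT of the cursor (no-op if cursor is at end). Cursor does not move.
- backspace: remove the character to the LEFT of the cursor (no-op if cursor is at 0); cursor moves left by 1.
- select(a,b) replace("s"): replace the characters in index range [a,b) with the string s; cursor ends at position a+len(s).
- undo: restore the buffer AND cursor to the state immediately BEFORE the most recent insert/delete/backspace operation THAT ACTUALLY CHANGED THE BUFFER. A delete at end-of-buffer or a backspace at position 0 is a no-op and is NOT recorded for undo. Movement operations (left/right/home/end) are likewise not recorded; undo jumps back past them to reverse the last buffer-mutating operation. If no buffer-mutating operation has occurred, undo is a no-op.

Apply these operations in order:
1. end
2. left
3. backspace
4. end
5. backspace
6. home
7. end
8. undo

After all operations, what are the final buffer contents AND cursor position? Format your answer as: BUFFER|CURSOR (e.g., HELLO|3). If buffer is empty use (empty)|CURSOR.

After op 1 (end): buf='SRO' cursor=3
After op 2 (left): buf='SRO' cursor=2
After op 3 (backspace): buf='SO' cursor=1
After op 4 (end): buf='SO' cursor=2
After op 5 (backspace): buf='S' cursor=1
After op 6 (home): buf='S' cursor=0
After op 7 (end): buf='S' cursor=1
After op 8 (undo): buf='SO' cursor=2

Answer: SO|2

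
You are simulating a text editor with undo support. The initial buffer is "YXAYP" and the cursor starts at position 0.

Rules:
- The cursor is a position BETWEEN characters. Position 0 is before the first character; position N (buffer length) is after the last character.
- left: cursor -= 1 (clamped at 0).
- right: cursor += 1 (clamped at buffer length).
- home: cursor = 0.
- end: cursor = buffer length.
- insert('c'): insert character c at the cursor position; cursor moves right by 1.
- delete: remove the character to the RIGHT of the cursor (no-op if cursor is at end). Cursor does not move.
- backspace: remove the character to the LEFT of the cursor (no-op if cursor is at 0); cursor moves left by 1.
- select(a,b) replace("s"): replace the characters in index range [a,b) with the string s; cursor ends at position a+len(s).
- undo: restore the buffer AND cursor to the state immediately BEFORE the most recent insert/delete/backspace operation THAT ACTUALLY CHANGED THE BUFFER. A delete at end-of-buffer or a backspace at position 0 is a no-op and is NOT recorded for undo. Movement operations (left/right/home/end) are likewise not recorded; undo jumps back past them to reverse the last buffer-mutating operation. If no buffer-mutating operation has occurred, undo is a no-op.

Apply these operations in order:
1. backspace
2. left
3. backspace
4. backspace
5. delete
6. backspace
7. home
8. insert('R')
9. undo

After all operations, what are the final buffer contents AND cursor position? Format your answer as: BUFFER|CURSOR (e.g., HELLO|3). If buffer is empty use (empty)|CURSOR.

Answer: XAYP|0

Derivation:
After op 1 (backspace): buf='YXAYP' cursor=0
After op 2 (left): buf='YXAYP' cursor=0
After op 3 (backspace): buf='YXAYP' cursor=0
After op 4 (backspace): buf='YXAYP' cursor=0
After op 5 (delete): buf='XAYP' cursor=0
After op 6 (backspace): buf='XAYP' cursor=0
After op 7 (home): buf='XAYP' cursor=0
After op 8 (insert('R')): buf='RXAYP' cursor=1
After op 9 (undo): buf='XAYP' cursor=0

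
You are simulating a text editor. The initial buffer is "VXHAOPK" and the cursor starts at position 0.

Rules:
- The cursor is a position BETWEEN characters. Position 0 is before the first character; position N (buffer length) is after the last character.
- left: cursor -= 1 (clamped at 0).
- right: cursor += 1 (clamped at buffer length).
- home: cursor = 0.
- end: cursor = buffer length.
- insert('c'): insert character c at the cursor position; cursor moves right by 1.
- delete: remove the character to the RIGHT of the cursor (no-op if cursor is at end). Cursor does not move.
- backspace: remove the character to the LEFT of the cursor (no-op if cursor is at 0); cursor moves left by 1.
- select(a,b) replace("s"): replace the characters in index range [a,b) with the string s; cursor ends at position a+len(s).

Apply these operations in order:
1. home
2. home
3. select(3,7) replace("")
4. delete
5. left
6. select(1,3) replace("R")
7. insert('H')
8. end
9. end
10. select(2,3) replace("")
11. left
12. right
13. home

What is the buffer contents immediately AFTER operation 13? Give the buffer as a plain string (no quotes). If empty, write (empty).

After op 1 (home): buf='VXHAOPK' cursor=0
After op 2 (home): buf='VXHAOPK' cursor=0
After op 3 (select(3,7) replace("")): buf='VXH' cursor=3
After op 4 (delete): buf='VXH' cursor=3
After op 5 (left): buf='VXH' cursor=2
After op 6 (select(1,3) replace("R")): buf='VR' cursor=2
After op 7 (insert('H')): buf='VRH' cursor=3
After op 8 (end): buf='VRH' cursor=3
After op 9 (end): buf='VRH' cursor=3
After op 10 (select(2,3) replace("")): buf='VR' cursor=2
After op 11 (left): buf='VR' cursor=1
After op 12 (right): buf='VR' cursor=2
After op 13 (home): buf='VR' cursor=0

Answer: VR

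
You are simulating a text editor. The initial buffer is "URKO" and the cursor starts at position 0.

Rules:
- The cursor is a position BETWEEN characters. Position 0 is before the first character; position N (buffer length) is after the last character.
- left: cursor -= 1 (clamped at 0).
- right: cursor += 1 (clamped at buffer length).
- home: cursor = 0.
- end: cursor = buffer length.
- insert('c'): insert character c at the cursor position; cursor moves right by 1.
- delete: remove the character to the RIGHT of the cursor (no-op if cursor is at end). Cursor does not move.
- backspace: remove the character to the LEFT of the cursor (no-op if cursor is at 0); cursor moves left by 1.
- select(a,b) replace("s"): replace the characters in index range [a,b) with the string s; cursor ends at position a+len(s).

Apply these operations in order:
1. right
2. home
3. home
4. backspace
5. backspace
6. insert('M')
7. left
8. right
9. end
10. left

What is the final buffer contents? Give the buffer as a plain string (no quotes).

After op 1 (right): buf='URKO' cursor=1
After op 2 (home): buf='URKO' cursor=0
After op 3 (home): buf='URKO' cursor=0
After op 4 (backspace): buf='URKO' cursor=0
After op 5 (backspace): buf='URKO' cursor=0
After op 6 (insert('M')): buf='MURKO' cursor=1
After op 7 (left): buf='MURKO' cursor=0
After op 8 (right): buf='MURKO' cursor=1
After op 9 (end): buf='MURKO' cursor=5
After op 10 (left): buf='MURKO' cursor=4

Answer: MURKO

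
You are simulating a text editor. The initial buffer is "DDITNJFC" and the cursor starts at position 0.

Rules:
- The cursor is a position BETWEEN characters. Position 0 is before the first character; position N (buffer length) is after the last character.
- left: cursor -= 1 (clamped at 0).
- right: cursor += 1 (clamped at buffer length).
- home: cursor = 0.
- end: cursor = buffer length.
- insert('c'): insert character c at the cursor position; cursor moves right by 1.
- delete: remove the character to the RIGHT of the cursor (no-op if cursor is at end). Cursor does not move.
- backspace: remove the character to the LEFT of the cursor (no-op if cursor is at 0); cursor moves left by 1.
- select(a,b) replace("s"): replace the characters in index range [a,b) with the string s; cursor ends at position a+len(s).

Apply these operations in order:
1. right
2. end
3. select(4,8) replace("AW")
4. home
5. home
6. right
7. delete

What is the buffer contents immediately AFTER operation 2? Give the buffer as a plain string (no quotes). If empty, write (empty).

Answer: DDITNJFC

Derivation:
After op 1 (right): buf='DDITNJFC' cursor=1
After op 2 (end): buf='DDITNJFC' cursor=8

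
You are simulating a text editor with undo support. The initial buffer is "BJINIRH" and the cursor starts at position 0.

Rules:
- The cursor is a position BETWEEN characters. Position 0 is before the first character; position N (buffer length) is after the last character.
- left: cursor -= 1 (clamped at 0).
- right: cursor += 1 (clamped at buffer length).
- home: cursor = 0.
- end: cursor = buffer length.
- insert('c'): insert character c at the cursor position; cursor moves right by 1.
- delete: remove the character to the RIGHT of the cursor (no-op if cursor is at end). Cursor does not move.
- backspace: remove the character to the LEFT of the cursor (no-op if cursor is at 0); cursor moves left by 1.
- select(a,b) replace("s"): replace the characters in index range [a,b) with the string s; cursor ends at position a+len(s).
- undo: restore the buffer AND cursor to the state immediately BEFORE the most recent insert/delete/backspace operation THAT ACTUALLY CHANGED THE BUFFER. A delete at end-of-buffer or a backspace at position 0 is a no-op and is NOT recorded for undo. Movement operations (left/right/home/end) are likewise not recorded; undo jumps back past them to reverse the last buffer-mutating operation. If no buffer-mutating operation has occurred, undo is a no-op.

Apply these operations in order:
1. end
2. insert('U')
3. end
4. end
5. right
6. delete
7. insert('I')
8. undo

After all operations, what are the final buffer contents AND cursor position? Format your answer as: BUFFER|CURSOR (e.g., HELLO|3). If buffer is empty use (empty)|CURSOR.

Answer: BJINIRHU|8

Derivation:
After op 1 (end): buf='BJINIRH' cursor=7
After op 2 (insert('U')): buf='BJINIRHU' cursor=8
After op 3 (end): buf='BJINIRHU' cursor=8
After op 4 (end): buf='BJINIRHU' cursor=8
After op 5 (right): buf='BJINIRHU' cursor=8
After op 6 (delete): buf='BJINIRHU' cursor=8
After op 7 (insert('I')): buf='BJINIRHUI' cursor=9
After op 8 (undo): buf='BJINIRHU' cursor=8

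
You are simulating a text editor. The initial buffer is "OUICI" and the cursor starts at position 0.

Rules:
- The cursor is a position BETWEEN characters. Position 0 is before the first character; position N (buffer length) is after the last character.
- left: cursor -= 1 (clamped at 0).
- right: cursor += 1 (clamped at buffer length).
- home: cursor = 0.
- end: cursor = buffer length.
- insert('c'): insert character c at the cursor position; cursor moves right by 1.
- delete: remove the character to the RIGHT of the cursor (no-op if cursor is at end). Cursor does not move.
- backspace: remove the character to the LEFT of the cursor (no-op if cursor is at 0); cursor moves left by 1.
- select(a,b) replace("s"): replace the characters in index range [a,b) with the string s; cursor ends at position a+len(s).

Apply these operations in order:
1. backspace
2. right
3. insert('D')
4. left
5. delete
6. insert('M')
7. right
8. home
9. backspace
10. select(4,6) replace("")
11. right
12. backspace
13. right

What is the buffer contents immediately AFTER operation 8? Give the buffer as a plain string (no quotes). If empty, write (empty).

After op 1 (backspace): buf='OUICI' cursor=0
After op 2 (right): buf='OUICI' cursor=1
After op 3 (insert('D')): buf='ODUICI' cursor=2
After op 4 (left): buf='ODUICI' cursor=1
After op 5 (delete): buf='OUICI' cursor=1
After op 6 (insert('M')): buf='OMUICI' cursor=2
After op 7 (right): buf='OMUICI' cursor=3
After op 8 (home): buf='OMUICI' cursor=0

Answer: OMUICI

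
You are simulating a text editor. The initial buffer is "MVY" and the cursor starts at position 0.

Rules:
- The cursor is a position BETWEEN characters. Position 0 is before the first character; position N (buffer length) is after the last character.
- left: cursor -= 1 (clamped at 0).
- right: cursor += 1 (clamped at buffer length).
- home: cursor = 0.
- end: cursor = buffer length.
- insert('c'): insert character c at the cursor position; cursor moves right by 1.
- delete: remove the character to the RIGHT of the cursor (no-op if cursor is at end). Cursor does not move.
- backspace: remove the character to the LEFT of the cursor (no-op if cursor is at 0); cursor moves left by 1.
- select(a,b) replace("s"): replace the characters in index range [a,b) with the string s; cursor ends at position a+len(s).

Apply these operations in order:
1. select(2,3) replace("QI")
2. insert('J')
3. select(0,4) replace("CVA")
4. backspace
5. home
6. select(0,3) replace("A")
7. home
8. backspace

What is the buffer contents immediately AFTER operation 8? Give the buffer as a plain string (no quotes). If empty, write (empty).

After op 1 (select(2,3) replace("QI")): buf='MVQI' cursor=4
After op 2 (insert('J')): buf='MVQIJ' cursor=5
After op 3 (select(0,4) replace("CVA")): buf='CVAJ' cursor=3
After op 4 (backspace): buf='CVJ' cursor=2
After op 5 (home): buf='CVJ' cursor=0
After op 6 (select(0,3) replace("A")): buf='A' cursor=1
After op 7 (home): buf='A' cursor=0
After op 8 (backspace): buf='A' cursor=0

Answer: A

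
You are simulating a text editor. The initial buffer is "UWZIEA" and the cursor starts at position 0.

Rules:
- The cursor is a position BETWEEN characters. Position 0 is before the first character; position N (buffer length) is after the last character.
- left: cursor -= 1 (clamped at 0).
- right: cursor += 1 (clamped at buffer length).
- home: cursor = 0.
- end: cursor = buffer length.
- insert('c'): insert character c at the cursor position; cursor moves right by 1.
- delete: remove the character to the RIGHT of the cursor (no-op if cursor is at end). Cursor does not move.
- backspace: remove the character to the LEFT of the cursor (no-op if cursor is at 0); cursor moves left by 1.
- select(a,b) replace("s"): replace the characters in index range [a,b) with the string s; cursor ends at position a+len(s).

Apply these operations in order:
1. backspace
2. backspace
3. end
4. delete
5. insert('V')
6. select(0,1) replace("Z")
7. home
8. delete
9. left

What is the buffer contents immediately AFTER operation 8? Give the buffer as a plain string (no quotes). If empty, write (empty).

After op 1 (backspace): buf='UWZIEA' cursor=0
After op 2 (backspace): buf='UWZIEA' cursor=0
After op 3 (end): buf='UWZIEA' cursor=6
After op 4 (delete): buf='UWZIEA' cursor=6
After op 5 (insert('V')): buf='UWZIEAV' cursor=7
After op 6 (select(0,1) replace("Z")): buf='ZWZIEAV' cursor=1
After op 7 (home): buf='ZWZIEAV' cursor=0
After op 8 (delete): buf='WZIEAV' cursor=0

Answer: WZIEAV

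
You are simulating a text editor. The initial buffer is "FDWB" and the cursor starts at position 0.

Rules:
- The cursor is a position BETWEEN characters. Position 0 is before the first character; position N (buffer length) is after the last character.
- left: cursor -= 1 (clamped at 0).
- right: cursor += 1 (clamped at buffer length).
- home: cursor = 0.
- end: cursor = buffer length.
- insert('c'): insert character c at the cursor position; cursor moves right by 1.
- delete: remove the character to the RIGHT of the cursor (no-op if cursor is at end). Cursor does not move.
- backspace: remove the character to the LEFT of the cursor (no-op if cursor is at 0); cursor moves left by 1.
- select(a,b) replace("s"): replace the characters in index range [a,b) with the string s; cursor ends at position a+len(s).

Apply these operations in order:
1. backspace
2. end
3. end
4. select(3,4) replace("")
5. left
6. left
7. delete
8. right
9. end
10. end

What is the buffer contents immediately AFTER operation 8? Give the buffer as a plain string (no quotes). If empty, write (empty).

Answer: FW

Derivation:
After op 1 (backspace): buf='FDWB' cursor=0
After op 2 (end): buf='FDWB' cursor=4
After op 3 (end): buf='FDWB' cursor=4
After op 4 (select(3,4) replace("")): buf='FDW' cursor=3
After op 5 (left): buf='FDW' cursor=2
After op 6 (left): buf='FDW' cursor=1
After op 7 (delete): buf='FW' cursor=1
After op 8 (right): buf='FW' cursor=2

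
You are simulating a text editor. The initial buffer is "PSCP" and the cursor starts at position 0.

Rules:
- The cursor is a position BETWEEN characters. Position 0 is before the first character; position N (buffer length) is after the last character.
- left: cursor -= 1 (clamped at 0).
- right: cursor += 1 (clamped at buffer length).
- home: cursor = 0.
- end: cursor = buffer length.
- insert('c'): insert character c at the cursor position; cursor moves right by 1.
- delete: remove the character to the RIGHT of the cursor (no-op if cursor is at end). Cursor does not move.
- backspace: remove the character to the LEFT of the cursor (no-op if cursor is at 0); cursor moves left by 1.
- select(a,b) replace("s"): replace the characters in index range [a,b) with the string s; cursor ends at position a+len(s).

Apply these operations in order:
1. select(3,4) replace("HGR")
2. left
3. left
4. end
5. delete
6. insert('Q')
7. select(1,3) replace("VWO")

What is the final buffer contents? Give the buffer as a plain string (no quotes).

Answer: PVWOHGRQ

Derivation:
After op 1 (select(3,4) replace("HGR")): buf='PSCHGR' cursor=6
After op 2 (left): buf='PSCHGR' cursor=5
After op 3 (left): buf='PSCHGR' cursor=4
After op 4 (end): buf='PSCHGR' cursor=6
After op 5 (delete): buf='PSCHGR' cursor=6
After op 6 (insert('Q')): buf='PSCHGRQ' cursor=7
After op 7 (select(1,3) replace("VWO")): buf='PVWOHGRQ' cursor=4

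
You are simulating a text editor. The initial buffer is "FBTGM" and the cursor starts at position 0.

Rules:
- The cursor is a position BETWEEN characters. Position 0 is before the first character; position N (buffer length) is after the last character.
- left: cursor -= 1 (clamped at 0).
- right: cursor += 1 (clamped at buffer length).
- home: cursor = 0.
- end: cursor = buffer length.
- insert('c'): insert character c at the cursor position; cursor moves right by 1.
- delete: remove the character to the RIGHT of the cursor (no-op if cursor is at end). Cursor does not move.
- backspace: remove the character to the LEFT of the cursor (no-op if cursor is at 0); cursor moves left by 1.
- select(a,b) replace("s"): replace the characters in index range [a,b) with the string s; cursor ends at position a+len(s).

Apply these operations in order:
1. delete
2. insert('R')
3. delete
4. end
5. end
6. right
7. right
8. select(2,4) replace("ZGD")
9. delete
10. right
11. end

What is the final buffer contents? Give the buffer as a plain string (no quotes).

Answer: RTZGD

Derivation:
After op 1 (delete): buf='BTGM' cursor=0
After op 2 (insert('R')): buf='RBTGM' cursor=1
After op 3 (delete): buf='RTGM' cursor=1
After op 4 (end): buf='RTGM' cursor=4
After op 5 (end): buf='RTGM' cursor=4
After op 6 (right): buf='RTGM' cursor=4
After op 7 (right): buf='RTGM' cursor=4
After op 8 (select(2,4) replace("ZGD")): buf='RTZGD' cursor=5
After op 9 (delete): buf='RTZGD' cursor=5
After op 10 (right): buf='RTZGD' cursor=5
After op 11 (end): buf='RTZGD' cursor=5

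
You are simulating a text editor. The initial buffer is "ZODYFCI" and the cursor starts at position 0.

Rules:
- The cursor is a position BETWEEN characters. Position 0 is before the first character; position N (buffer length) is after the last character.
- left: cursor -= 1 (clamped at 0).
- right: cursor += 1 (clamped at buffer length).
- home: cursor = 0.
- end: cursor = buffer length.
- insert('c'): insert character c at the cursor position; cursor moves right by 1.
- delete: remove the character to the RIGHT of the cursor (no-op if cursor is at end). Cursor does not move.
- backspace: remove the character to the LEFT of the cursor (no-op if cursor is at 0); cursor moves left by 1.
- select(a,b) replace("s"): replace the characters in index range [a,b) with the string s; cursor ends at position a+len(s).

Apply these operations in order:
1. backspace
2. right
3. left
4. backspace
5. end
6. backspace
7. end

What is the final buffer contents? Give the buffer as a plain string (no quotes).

After op 1 (backspace): buf='ZODYFCI' cursor=0
After op 2 (right): buf='ZODYFCI' cursor=1
After op 3 (left): buf='ZODYFCI' cursor=0
After op 4 (backspace): buf='ZODYFCI' cursor=0
After op 5 (end): buf='ZODYFCI' cursor=7
After op 6 (backspace): buf='ZODYFC' cursor=6
After op 7 (end): buf='ZODYFC' cursor=6

Answer: ZODYFC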